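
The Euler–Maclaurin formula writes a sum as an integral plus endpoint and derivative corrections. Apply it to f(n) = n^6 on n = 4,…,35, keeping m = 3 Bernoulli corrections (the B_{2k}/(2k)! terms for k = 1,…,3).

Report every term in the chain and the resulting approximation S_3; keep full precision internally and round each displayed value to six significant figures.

S_3 ≈ 1.01367e+10

∫_4^35 x^6 dx evaluates to 9.19133e+09.
½[f(4) + f(35)] = ½[4096.00 + 1.83827e+09] = 9.19135e+08.
So far: 1.01105e+10.
Order-1 term: 1/12 · (3.15131e+08 − 6144.00) = 2.62604e+07.
Running total after k=1: 1.01367e+10.
Order-2 term: −1/720 · (5.14500e+06 − 7680.00) = -7135.17.
Running total after k=2: 1.01367e+10.
Order-3 term: 1/30240 · (25200.0 − 2880.00) = 0.738095.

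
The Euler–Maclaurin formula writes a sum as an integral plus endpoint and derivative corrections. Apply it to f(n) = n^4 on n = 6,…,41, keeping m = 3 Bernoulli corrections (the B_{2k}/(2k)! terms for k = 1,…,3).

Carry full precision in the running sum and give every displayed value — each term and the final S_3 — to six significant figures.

Integral: ∫_6^41 x^4 dx = 2.31697e+07.
½[f(6) + f(41)] = ½[1296.00 + 2.82576e+06] = 1.41353e+06.
Running total after boundary: 2.45832e+07.
Correction k=1: B_{2}/2! · (f^{(1)}(41) − f^{(1)}(6)) = 1/12 · (275684 − 864.000) = 22901.7.
Running total after k=1: 2.46061e+07.
Correction k=2: B_{4}/4! · (f^{(3)}(41) − f^{(3)}(6)) = −1/720 · (984.000 − 144.000) = -1.16667.
Running total after k=2: 2.46061e+07.
Correction k=3: B_{6}/6! · (f^{(5)}(41) − f^{(5)}(6)) = 1/30240 · (0.00000 − 0.00000) = 0.00000.

S_3 ≈ 2.46061e+07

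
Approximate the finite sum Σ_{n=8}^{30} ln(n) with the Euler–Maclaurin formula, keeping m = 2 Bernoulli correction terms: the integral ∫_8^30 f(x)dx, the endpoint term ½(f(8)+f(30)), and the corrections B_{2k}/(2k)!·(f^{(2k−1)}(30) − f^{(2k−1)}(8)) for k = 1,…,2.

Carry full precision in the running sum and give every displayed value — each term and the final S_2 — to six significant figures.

S_2 ≈ 66.1331

The integral term ∫_8^30 ln(x) dx = 63.4004.
½[f(8) + f(30)] = ½[2.07944 + 3.40120] = 2.74032.
So far: 66.1407.
k=1: B_{2}/(2)! × [f^{(1)}(30) − f^{(1)}(8)] = 1/12 × (0.0333333 − 0.125000) = -0.00763889.
Running total after k=1: 66.1331.
k=2: B_{4}/(4)! × [f^{(3)}(30) − f^{(3)}(8)] = −1/720 × (7.40741e-05 − 0.00390625) = 5.32247e-06.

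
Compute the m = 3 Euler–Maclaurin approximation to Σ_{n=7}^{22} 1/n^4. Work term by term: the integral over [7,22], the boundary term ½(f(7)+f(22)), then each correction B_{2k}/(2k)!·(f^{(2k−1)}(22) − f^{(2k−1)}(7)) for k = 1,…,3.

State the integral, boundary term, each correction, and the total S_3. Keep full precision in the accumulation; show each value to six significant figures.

S_3 ≈ 0.00117047

Integral: ∫_7^22 1/x^4 dx = 0.000940513.
Endpoint term: (f(7) + f(22))/2 = (0.000416493 + 4.26883e-06)/2 = 0.000210381.
Running total after boundary: 0.00115089.
Correction k=1: B_{2}/2! · (f^{(1)}(22) − f^{(1)}(7)) = 1/12 · (-7.76152e-07 − (-0.000237996)) = 1.97683e-05.
After k=1: 0.00117066.
Correction k=2: B_{4}/4! · (f^{(3)}(22) − f^{(3)}(7)) = −1/720 · (-4.81086e-08 − (-0.000145712)) = -2.02311e-07.
After k=2: 0.00117046.
Correction k=3: B_{6}/6! · (f^{(5)}(22) − f^{(5)}(7)) = 1/30240 · (-5.56628e-09 − (-0.000166528)) = 5.50669e-09.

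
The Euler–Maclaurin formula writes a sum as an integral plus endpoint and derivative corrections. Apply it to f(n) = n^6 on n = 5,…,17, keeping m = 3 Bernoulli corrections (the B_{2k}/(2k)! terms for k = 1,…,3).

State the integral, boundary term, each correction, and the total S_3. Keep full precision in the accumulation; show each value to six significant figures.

S_3 ≈ 7.13928e+07

The integral term ∫_5^17 x^6 dx = 5.86086e+07.
½[f(5) + f(17)] = ½[15625.0 + 2.41376e+07] = 1.20766e+07.
So far: 7.06852e+07.
Order-1 term: 1/12 · (8.51914e+06 − 18750.0) = 708366.
Running total after k=1: 7.13936e+07.
Order-2 term: −1/720 · (589560 − 15000.0) = -798.000.
Running total after k=2: 7.13928e+07.
Order-3 term: 1/30240 · (12240.0 − 3600.00) = 0.285714.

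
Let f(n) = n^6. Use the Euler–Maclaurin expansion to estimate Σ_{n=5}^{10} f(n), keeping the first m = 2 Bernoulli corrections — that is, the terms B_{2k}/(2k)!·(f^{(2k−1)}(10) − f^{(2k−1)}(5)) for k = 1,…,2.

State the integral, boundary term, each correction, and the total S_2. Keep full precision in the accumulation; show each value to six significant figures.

S_2 ≈ 1.97351e+06

∫_5^10 x^6 dx evaluates to 1.41741e+06.
½[f(5) + f(10)] = ½[15625.0 + 1.00000e+06] = 507812.
Running total after boundary: 1.92522e+06.
Correction k=1: B_{2}/2! · (f^{(1)}(10) − f^{(1)}(5)) = 1/12 · (600000 − 18750.0) = 48437.5.
Running total after k=1: 1.97366e+06.
Correction k=2: B_{4}/4! · (f^{(3)}(10) − f^{(3)}(5)) = −1/720 · (120000 − 15000.0) = -145.833.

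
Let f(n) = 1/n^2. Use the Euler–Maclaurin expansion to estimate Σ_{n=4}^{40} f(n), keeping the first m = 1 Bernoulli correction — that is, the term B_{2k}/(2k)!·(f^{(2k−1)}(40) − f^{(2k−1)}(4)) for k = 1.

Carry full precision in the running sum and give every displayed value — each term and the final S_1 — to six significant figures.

S_1 ≈ 0.259164

∫_4^40 1/x^2 dx evaluates to 0.225000.
½[f(4) + f(40)] = ½[0.0625000 + 0.000625000] = 0.0315625.
So far: 0.256563.
k=1: B_{2}/(2)! × [f^{(1)}(40) − f^{(1)}(4)] = 1/12 × (-3.12500e-05 − (-0.0312500)) = 0.00260156.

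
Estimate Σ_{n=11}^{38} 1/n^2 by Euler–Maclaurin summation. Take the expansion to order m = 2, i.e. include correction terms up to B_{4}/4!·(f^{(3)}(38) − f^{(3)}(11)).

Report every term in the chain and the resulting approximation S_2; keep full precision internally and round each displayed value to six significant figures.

∫_11^38 1/x^2 dx evaluates to 0.0645933.
½[f(11) + f(38)] = ½[0.00826446 + 0.000692521] = 0.00447849.
Running total after boundary: 0.0690718.
Order-1 term: 1/12 · (-3.64485e-05 − (-0.00150263)) = 0.000122182.
Running total after k=1: 0.0691940.
Order-2 term: −1/720 · (-3.02896e-07 − (-0.000149021)) = -2.06553e-07.

S_2 ≈ 0.0691938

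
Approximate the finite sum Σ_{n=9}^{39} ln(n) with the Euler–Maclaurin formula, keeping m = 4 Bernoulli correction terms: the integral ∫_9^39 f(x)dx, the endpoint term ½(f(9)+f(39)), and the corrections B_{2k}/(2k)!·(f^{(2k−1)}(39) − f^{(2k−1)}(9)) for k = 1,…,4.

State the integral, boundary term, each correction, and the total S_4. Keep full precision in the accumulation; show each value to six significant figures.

S_4 ≈ 96.0272

Integral: ∫_9^39 ln(x) dx = 93.1039.
Endpoint term: (f(9) + f(39))/2 = (2.19722 + 3.66356)/2 = 2.93039.
So far: 96.0343.
k=1: B_{2}/(2)! × [f^{(1)}(39) − f^{(1)}(9)] = 1/12 × (0.0256410 − 0.111111) = -0.00712251.
After k=1: 96.0272.
k=2: B_{4}/(4)! × [f^{(3)}(39) − f^{(3)}(9)] = −1/720 × (3.37160e-05 − 0.00274348) = 3.76357e-06.
After k=2: 96.0272.
k=3: B_{6}/(6)! × [f^{(5)}(39) − f^{(5)}(9)] = 1/30240 × (2.66004e-07 − 0.000406442) = -1.34317e-08.
After k=3: 96.0272.
k=4: B_{8}/(8)! × [f^{(7)}(39) − f^{(7)}(9)] = −1/1209600 × (5.24663e-09 − 0.000150534) = 1.24445e-10.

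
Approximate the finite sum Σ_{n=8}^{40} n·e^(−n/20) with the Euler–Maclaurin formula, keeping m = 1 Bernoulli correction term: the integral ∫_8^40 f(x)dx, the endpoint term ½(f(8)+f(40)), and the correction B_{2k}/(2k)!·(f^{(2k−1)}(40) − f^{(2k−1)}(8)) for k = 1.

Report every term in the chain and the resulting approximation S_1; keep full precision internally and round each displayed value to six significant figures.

S_1 ≈ 218.320

Integral: ∫_8^40 x·e^(−x/20) dx = 212.977.
Endpoint term: (f(8) + f(40))/2 = (5.36256 + 5.41341)/2 = 5.38799.
Running total after boundary: 218.365.
Correction k=1: B_{2}/2! · (f^{(1)}(40) − f^{(1)}(8)) = 1/12 · (-0.135335 − 0.402192) = -0.0447939.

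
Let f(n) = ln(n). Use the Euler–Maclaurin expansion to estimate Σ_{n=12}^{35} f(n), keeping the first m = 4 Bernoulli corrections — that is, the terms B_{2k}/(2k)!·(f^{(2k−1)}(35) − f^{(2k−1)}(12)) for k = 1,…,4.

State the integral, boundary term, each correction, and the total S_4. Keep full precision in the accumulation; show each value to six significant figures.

S_4 ≈ 74.6339

∫_12^35 ln(x) dx evaluates to 71.6183.
Endpoint term: (f(12) + f(35))/2 = (2.48491 + 3.55535)/2 = 3.02013.
Integral + boundary = 74.6384.
Correction k=1: B_{2}/2! · (f^{(1)}(35) − f^{(1)}(12)) = 1/12 · (0.0285714 − 0.0833333) = -0.00456349.
After k=1: 74.6339.
Correction k=2: B_{4}/4! · (f^{(3)}(35) − f^{(3)}(12)) = −1/720 · (4.66472e-05 − 0.00115741) = 1.54272e-06.
After k=2: 74.6339.
Correction k=3: B_{6}/6! · (f^{(5)}(35) − f^{(5)}(12)) = 1/30240 · (4.56952e-07 − 9.64506e-05) = -3.17439e-09.
After k=3: 74.6339.
Correction k=4: B_{8}/8! · (f^{(7)}(35) − f^{(7)}(12)) = −1/1209600 · (1.11907e-08 − 2.00939e-05) = 1.66028e-11.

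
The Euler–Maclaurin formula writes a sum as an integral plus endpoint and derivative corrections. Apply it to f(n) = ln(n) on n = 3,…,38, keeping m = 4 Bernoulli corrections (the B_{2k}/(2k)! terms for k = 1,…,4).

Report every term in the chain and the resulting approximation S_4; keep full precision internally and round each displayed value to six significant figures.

S_4 ≈ 102.275

∫_3^38 ln(x) dx evaluates to 99.9324.
½[f(3) + f(38)] = ½[1.09861 + 3.63759] = 2.36810.
Running total after boundary: 102.301.
Order-1 term: 1/12 · (0.0263158 − 0.333333) = -0.0255848.
After k=1: 102.275.
Order-2 term: −1/720 · (3.64485e-05 − 0.0740741) = 0.000102830.
After k=2: 102.275.
Order-3 term: 1/30240 · (3.02896e-07 − 0.0987654) = -3.26604e-06.
After k=3: 102.275.
Order-4 term: −1/1209600 · (6.29285e-09 − 0.329218) = 2.72171e-07.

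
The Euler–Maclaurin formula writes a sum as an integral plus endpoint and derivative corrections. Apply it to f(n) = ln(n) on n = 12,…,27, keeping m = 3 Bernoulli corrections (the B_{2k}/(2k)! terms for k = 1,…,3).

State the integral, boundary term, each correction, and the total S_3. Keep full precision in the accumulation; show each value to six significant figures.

S_3 ≈ 47.0552

The integral term ∫_12^27 ln(x) dx = 44.1687.
½[f(12) + f(27)] = ½[2.48491 + 3.29584] = 2.89037.
So far: 47.0591.
Order-1 term: 1/12 · (0.0370370 − 0.0833333) = -0.00385802.
Partial sum through k=1: 47.0552.
Order-2 term: −1/720 · (0.000101611 − 0.00115741) = 1.46638e-06.
Partial sum through k=2: 47.0552.
Order-3 term: 1/30240 · (1.67260e-06 − 9.64506e-05) = -3.13419e-09.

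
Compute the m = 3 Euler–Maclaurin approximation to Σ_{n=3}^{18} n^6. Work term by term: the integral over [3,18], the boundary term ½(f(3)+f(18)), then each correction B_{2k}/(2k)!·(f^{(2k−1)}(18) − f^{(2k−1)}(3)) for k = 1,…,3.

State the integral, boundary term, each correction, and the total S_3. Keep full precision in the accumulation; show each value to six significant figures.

S_3 ≈ 1.05410e+08

Integral: ∫_3^18 x^6 dx = 8.74597e+07.
Boundary: ½(f(3) + f(18)) = ½(729.000 + 3.40122e+07) = 1.70065e+07.
So far: 1.04466e+08.
Order-1 term: 1/12 · (1.13374e+07 − 1458.00) = 944662.
Running total after k=1: 1.05411e+08.
Order-2 term: −1/720 · (699840 − 3240.00) = -967.500.
Running total after k=2: 1.05410e+08.
Order-3 term: 1/30240 · (12960.0 − 2160.00) = 0.357143.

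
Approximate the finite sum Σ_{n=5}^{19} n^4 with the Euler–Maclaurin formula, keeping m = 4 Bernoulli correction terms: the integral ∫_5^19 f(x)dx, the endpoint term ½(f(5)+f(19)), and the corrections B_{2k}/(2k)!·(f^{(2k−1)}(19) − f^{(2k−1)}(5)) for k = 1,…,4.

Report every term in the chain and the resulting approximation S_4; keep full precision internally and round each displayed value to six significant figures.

Integral: ∫_5^19 x^4 dx = 494595.
Endpoint term: (f(5) + f(19))/2 = (625.000 + 130321)/2 = 65473.0.
Running total after boundary: 560068.
Order-1 term: 1/12 · (27436.0 − 500.000) = 2244.67.
Partial sum through k=1: 562312.
Order-2 term: −1/720 · (456.000 − 120.000) = -0.466667.
Partial sum through k=2: 562312.
Order-3 term: 1/30240 · (0.00000 − 0.00000) = 0.00000.
Partial sum through k=3: 562312.
Order-4 term: −1/1209600 · (0.00000 − 0.00000) = 0.00000.

S_4 ≈ 562312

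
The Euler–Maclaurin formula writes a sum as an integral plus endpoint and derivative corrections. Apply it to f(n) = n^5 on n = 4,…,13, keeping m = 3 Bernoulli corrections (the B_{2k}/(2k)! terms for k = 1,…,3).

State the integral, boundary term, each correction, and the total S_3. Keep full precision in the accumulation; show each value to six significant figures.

∫_4^13 x^5 dx evaluates to 803786.
Endpoint term: (f(4) + f(13))/2 = (1024.00 + 371293)/2 = 186158.
Integral + boundary = 989944.
Correction k=1: B_{2}/2! · (f^{(1)}(13) − f^{(1)}(4)) = 1/12 · (142805 − 1280.00) = 11793.8.
Running total after k=1: 1.00174e+06.
Correction k=2: B_{4}/4! · (f^{(3)}(13) − f^{(3)}(4)) = −1/720 · (10140.0 − 960.000) = -12.7500.
Running total after k=2: 1.00172e+06.
Correction k=3: B_{6}/6! · (f^{(5)}(13) − f^{(5)}(4)) = 1/30240 · (120.000 − 120.000) = 0.00000.

S_3 ≈ 1.00172e+06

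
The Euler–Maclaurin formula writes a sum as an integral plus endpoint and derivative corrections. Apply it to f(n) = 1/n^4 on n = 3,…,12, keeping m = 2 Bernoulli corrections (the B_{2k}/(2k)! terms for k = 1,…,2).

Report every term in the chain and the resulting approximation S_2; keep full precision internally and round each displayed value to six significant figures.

S_2 ≈ 0.0196439

Integral: ∫_3^12 1/x^4 dx = 0.0121528.
½[f(3) + f(12)] = ½[0.0123457 + 4.82253e-05] = 0.00619695.
So far: 0.0183497.
Correction k=1: B_{2}/2! · (f^{(1)}(12) − f^{(1)}(3)) = 1/12 · (-1.60751e-05 − (-0.0164609)) = 0.00137040.
Running total after k=1: 0.0197201.
Correction k=2: B_{4}/4! · (f^{(3)}(12) − f^{(3)}(3)) = −1/720 · (-3.34898e-06 − (-0.0548697)) = -7.62032e-05.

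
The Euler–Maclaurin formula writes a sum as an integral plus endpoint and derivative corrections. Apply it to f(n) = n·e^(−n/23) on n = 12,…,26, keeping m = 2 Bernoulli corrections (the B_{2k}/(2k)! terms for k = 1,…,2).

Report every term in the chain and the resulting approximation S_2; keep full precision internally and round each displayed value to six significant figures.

The integral term ∫_12^26 x·e^(−x/23) dx = 113.857.
Boundary: ½(f(12) + f(26)) = ½(7.12185 + 8.39521) = 7.75853.
So far: 121.616.
k=1: B_{2}/(2)! × [f^{(1)}(26) − f^{(1)}(12)] = 1/12 × (-0.0421165 − 0.283842) = -0.0271632.
Partial sum through k=1: 121.589.
k=2: B_{4}/(4)! × [f^{(3)}(26) − f^{(3)}(12)] = −1/720 × (0.00114115 − 0.00278037) = 2.27670e-06.

S_2 ≈ 121.589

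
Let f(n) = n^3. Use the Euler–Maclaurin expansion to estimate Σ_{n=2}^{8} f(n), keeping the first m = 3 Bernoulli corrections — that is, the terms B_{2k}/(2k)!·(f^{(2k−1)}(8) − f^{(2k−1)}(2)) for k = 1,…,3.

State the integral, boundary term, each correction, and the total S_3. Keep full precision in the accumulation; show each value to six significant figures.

Integral: ∫_2^8 x^3 dx = 1020.00.
½[f(2) + f(8)] = ½[8.00000 + 512.000] = 260.000.
So far: 1280.00.
Correction k=1: B_{2}/2! · (f^{(1)}(8) − f^{(1)}(2)) = 1/12 · (192.000 − 12.0000) = 15.0000.
Running total after k=1: 1295.00.
Correction k=2: B_{4}/4! · (f^{(3)}(8) − f^{(3)}(2)) = −1/720 · (6.00000 − 6.00000) = 0.00000.
Running total after k=2: 1295.00.
Correction k=3: B_{6}/6! · (f^{(5)}(8) − f^{(5)}(2)) = 1/30240 · (0.00000 − 0.00000) = 0.00000.

S_3 ≈ 1295.00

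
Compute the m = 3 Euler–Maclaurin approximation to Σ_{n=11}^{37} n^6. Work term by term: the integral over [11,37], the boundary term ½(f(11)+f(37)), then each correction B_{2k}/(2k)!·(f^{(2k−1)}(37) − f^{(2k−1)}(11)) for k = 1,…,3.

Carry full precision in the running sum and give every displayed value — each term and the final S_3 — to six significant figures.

S_3 ≈ 1.48772e+10

∫_11^37 x^6 dx evaluates to 1.35589e+10.
½[f(11) + f(37)] = ½[1.77156e+06 + 2.56573e+09] = 1.28375e+09.
Running total after boundary: 1.48427e+10.
Correction k=1: B_{2}/2! · (f^{(1)}(37) − f^{(1)}(11)) = 1/12 · (4.16064e+08 − 966306) = 3.45915e+07.
After k=1: 1.48773e+10.
Correction k=2: B_{4}/4! · (f^{(3)}(37) − f^{(3)}(11)) = −1/720 · (6.07836e+06 − 159720) = -8220.33.
After k=2: 1.48772e+10.
Correction k=3: B_{6}/6! · (f^{(5)}(37) − f^{(5)}(11)) = 1/30240 · (26640.0 − 7920.00) = 0.619048.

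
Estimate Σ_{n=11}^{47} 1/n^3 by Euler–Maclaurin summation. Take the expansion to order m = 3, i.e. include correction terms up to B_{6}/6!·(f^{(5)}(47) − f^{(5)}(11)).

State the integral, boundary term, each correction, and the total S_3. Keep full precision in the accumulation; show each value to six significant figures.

The integral term ∫_11^47 1/x^3 dx = 0.00390588.
Boundary: ½(f(11) + f(47)) = ½(0.000751315 + 9.63178e-06) = 0.000380473.
So far: 0.00428636.
Order-1 term: 1/12 · (-6.14794e-07 − (-0.000204904)) = 1.70241e-05.
After k=1: 0.00430338.
Order-2 term: −1/720 · (-5.56627e-09 − (-3.38684e-05)) = -4.70318e-08.
After k=2: 0.00430334.
Order-3 term: 1/30240 · (-1.05832e-10 − (-1.17560e-05)) = 3.88753e-10.

S_3 ≈ 0.00430334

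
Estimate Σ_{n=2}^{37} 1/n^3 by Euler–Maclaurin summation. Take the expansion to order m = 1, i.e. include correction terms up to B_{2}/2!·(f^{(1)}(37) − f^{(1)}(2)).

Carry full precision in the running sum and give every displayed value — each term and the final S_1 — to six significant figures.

S_1 ≈ 0.202770

∫_2^37 1/x^3 dx evaluates to 0.124635.
Boundary: ½(f(2) + f(37)) = ½(0.125000 + 1.97422e-05) = 0.0625099.
Integral + boundary = 0.187145.
k=1: B_{2}/(2)! × [f^{(1)}(37) − f^{(1)}(2)] = 1/12 × (-1.60072e-06 − (-0.187500)) = 0.0156249.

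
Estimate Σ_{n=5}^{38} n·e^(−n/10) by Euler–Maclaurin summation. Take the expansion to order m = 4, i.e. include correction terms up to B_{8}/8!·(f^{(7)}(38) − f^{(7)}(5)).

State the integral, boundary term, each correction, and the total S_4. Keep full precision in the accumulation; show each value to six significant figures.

S_4 ≈ 82.1525

∫_5^38 x·e^(−x/10) dx evaluates to 80.2416.
½[f(5) + f(38)] = ½[3.03265 + 0.850089] = 1.94137.
So far: 82.1830.
Correction k=1: B_{2}/2! · (f^{(1)}(38) − f^{(1)}(5)) = 1/12 · (-0.0626382 − 0.303265) = -0.0304920.
Partial sum through k=1: 82.1525.
Correction k=2: B_{4}/4! · (f^{(3)}(38) − f^{(3)}(5)) = −1/720 · (-0.000178966 − 0.0151633) = 2.13087e-05.
Partial sum through k=2: 82.1525.
Correction k=3: B_{6}/6! · (f^{(5)}(38) − f^{(5)}(5)) = 1/30240 · (2.68449e-06 − 0.000272939) = -8.93698e-09.
Partial sum through k=3: 82.1525.
Correction k=4: B_{8}/8! · (f^{(7)}(38) − f^{(7)}(5)) = −1/1209600 · (7.15865e-08 − 3.94245e-06) = 3.20012e-12.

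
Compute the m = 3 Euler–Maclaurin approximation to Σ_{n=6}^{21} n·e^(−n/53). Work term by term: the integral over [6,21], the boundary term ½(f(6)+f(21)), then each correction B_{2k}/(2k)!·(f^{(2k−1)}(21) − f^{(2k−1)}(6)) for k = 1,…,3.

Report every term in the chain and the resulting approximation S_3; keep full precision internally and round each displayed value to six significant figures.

S_3 ≈ 163.080

∫_6^21 x·e^(−x/53) dx evaluates to 153.368.
Boundary: ½(f(6) + f(21)) = ½(5.35779 + 14.1299) = 9.74387.
Integral + boundary = 163.112.
Correction k=1: B_{2}/2! · (f^{(1)}(21) − f^{(1)}(6)) = 1/12 · (0.406252 − 0.791875) = -0.0321353.
Running total after k=1: 163.080.
Correction k=2: B_{4}/4! · (f^{(3)}(21) − f^{(3)}(6)) = −1/720 · (0.000623695 − 0.000917695) = 4.08333e-07.
Running total after k=2: 163.080.
Correction k=3: B_{6}/6! · (f^{(5)}(21) − f^{(5)}(6)) = 1/30240 · (3.92583e-07 − 5.53038e-07) = -5.30605e-12.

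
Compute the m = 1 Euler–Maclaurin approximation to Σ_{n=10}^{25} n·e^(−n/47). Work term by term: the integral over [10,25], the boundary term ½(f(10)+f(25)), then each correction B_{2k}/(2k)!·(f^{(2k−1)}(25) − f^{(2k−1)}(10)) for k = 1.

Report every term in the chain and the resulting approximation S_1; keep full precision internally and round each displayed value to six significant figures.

∫_10^25 x·e^(−x/47) dx evaluates to 177.528.
Boundary: ½(f(10) + f(25)) = ½(8.08345 + 14.6870) = 11.3852.
So far: 188.914.
Order-1 term: 1/12 · (0.274990 − 0.636357) = -0.0301139.

S_1 ≈ 188.883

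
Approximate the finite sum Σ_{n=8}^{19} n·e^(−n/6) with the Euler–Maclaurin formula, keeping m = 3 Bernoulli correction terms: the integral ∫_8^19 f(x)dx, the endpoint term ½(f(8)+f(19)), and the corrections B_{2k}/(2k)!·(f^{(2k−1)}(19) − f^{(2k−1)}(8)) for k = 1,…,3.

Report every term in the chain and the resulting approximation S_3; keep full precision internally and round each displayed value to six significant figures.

∫_8^19 x·e^(−x/6) dx evaluates to 15.8206.
Endpoint term: (f(8) + f(19))/2 = (2.10878 + 0.800733)/2 = 1.45476.
Running total after boundary: 17.2753.
k=1: B_{2}/(2)! × [f^{(1)}(19) − f^{(1)}(8)] = 1/12 × (-0.0913117 − (-0.0878657)) = -0.000287162.
Running total after k=1: 17.2751.
k=2: B_{4}/(4)! × [f^{(3)}(19) − f^{(3)}(8)] = −1/720 × (-0.000195110 − 0.0122036) = 1.72204e-05.
Running total after k=2: 17.2751.
k=3: B_{6}/(6)! × [f^{(5)}(19) − f^{(5)}(8)] = 1/30240 × (5.96171e-05 − 0.000745774) = -2.26904e-08.

S_3 ≈ 17.2751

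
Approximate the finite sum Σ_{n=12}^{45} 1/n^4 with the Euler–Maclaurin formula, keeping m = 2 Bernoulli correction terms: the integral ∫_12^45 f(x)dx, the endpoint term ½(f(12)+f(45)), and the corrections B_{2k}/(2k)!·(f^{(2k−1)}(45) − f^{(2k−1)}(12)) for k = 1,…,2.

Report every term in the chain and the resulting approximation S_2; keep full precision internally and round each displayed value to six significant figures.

∫_12^45 1/x^4 dx evaluates to 0.000189243.
Endpoint term: (f(12) + f(45))/2 = (4.82253e-05 + 2.43865e-07)/2 = 2.42346e-05.
Integral + boundary = 0.000213478.
k=1: B_{2}/(2)! × [f^{(1)}(45) − f^{(1)}(12)] = 1/12 × (-2.16769e-08 − (-1.60751e-05)) = 1.33779e-06.
After k=1: 0.000214816.
k=2: B_{4}/(4)! × [f^{(3)}(45) − f^{(3)}(12)] = −1/720 × (-3.21139e-10 − (-3.34898e-06)) = -4.65091e-09.

S_2 ≈ 0.000214811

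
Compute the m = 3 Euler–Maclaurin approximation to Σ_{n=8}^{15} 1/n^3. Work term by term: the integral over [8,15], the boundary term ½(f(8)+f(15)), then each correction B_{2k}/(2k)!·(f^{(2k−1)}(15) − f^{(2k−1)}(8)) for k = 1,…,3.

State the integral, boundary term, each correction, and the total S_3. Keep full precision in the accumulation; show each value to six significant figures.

∫_8^15 1/x^3 dx evaluates to 0.00559028.
Endpoint term: (f(8) + f(15))/2 = (0.00195312 + 0.000296296)/2 = 0.00112471.
So far: 0.00671499.
k=1: B_{2}/(2)! × [f^{(1)}(15) − f^{(1)}(8)] = 1/12 × (-5.92593e-05 − (-0.000732422)) = 5.60969e-05.
Running total after k=1: 0.00677109.
k=2: B_{4}/(4)! × [f^{(3)}(15) − f^{(3)}(8)] = −1/720 × (-5.26749e-06 − (-0.000228882)) = -3.10575e-07.
Running total after k=2: 0.00677077.
k=3: B_{6}/(6)! × [f^{(5)}(15) − f^{(5)}(8)] = 1/30240 × (-9.83265e-07 − (-0.000150204)) = 4.93454e-09.

S_3 ≈ 0.00677078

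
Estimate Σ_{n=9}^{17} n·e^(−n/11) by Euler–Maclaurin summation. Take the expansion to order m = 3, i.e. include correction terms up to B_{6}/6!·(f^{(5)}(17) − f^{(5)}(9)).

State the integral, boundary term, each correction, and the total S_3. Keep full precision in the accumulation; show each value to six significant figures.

The integral term ∫_9^17 x·e^(−x/11) dx = 31.4011.
½[f(9) + f(17)] = ½[3.97110 + 3.62465] = 3.79788.
Integral + boundary = 35.1990.
k=1: B_{2}/(2)! × [f^{(1)}(17) − f^{(1)}(9)] = 1/12 × (-0.116299 − 0.0802242) = -0.0163769.
After k=1: 35.1826.
k=2: B_{4}/(4)! × [f^{(3)}(17) − f^{(3)}(9)] = −1/720 × (0.00256306 − 0.00795612) = 7.49036e-06.
After k=2: 35.1826.
k=3: B_{6}/(6)! × [f^{(5)}(17) − f^{(5)}(9)] = 1/30240 × (5.03081e-05 − 0.000126027) = -2.50392e-09.

S_3 ≈ 35.1826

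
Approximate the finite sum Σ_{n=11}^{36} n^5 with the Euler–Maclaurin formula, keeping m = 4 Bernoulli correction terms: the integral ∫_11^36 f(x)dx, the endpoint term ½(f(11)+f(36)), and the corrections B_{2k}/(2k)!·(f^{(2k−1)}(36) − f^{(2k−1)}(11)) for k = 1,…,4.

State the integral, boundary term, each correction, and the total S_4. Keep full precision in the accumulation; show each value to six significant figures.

Integral: ∫_11^36 x^5 dx = 3.62502e+08.
Boundary: ½(f(11) + f(36)) = ½(161051 + 6.04662e+07) = 3.03136e+07.
Running total after boundary: 3.92815e+08.
k=1: B_{2}/(2)! × [f^{(1)}(36) − f^{(1)}(11)] = 1/12 × (8.39808e+06 − 73205.0) = 693740.
Partial sum through k=1: 3.93509e+08.
k=2: B_{4}/(4)! × [f^{(3)}(36) − f^{(3)}(11)] = −1/720 × (77760.0 − 7260.00) = -97.9167.
Partial sum through k=2: 3.93509e+08.
k=3: B_{6}/(6)! × [f^{(5)}(36) − f^{(5)}(11)] = 1/30240 × (120.000 − 120.000) = 0.00000.
Partial sum through k=3: 3.93509e+08.
k=4: B_{8}/(8)! × [f^{(7)}(36) − f^{(7)}(11)] = −1/1209600 × (0.00000 − 0.00000) = 0.00000.

S_4 ≈ 3.93509e+08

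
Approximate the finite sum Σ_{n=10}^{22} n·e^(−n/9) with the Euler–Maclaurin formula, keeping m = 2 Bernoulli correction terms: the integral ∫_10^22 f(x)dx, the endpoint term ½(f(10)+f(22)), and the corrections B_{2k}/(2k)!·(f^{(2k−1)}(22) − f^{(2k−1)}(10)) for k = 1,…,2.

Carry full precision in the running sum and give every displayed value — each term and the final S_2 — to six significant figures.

The integral term ∫_10^22 x·e^(−x/9) dx = 32.0820.
½[f(10) + f(22)] = ½[3.29193 + 1.90904] = 2.60048.
So far: 34.6824.
k=1: B_{2}/(2)! × [f^{(1)}(22) − f^{(1)}(10)] = 1/12 × (-0.125341 − (-0.0365770)) = -0.00739697.
After k=1: 34.6750.
k=2: B_{4}/(4)! × [f^{(3)}(22) − f^{(3)}(10)] = −1/720 × (0.000595160 − 0.00767665) = 9.83541e-06.

S_2 ≈ 34.6751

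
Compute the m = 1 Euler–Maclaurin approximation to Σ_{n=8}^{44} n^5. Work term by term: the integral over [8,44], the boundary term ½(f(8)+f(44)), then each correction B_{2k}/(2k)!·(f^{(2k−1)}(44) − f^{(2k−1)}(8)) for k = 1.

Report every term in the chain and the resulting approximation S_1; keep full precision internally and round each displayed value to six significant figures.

Integral: ∫_8^44 x^5 dx = 1.20934e+09.
Boundary: ½(f(8) + f(44)) = ½(32768.0 + 1.64916e+08) = 8.24745e+07.
Running total after boundary: 1.29182e+09.
Correction k=1: B_{2}/2! · (f^{(1)}(44) − f^{(1)}(8)) = 1/12 · (1.87405e+07 − 20480.0) = 1.56000e+06.

S_1 ≈ 1.29338e+09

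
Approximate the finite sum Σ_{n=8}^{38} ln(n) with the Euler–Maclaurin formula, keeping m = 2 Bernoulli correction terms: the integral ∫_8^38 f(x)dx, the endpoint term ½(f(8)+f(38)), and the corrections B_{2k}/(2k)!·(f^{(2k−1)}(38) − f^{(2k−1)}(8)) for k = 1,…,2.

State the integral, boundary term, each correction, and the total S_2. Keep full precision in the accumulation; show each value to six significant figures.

The integral term ∫_8^38 ln(x) dx = 91.5927.
Boundary: ½(f(8) + f(38)) = ½(2.07944 + 3.63759) = 2.85851.
So far: 94.4513.
Order-1 term: 1/12 · (0.0263158 − 0.125000) = -0.00822368.
After k=1: 94.4430.
Order-2 term: −1/720 · (3.64485e-05 − 0.00390625) = 5.37472e-06.

S_2 ≈ 94.4430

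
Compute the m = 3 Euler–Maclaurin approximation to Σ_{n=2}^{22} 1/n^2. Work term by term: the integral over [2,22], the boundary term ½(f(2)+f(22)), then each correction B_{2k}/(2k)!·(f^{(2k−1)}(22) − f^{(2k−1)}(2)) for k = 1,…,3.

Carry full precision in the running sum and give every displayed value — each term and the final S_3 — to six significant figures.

∫_2^22 1/x^2 dx evaluates to 0.454545.
½[f(2) + f(22)] = ½[0.250000 + 0.00206612] = 0.126033.
Integral + boundary = 0.580579.
Order-1 term: 1/12 · (-0.000187829 − (-0.250000)) = 0.0208177.
Running total after k=1: 0.601396.
Order-2 term: −1/720 · (-4.65691e-06 − (-0.750000)) = -0.00104166.
Running total after k=2: 0.600355.
Order-3 term: 1/30240 · (-2.88651e-07 − (-5.62500)) = 0.000186012.

S_3 ≈ 0.600541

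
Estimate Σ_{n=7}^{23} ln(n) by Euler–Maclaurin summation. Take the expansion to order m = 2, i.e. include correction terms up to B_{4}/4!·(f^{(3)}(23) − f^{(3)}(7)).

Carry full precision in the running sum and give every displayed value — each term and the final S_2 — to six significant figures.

∫_7^23 ln(x) dx evaluates to 42.4950.
Endpoint term: (f(7) + f(23))/2 = (1.94591 + 3.13549)/2 = 2.54070.
Running total after boundary: 45.0357.
k=1: B_{2}/(2)! × [f^{(1)}(23) − f^{(1)}(7)] = 1/12 × (0.0434783 − 0.142857) = -0.00828157.
Partial sum through k=1: 45.0274.
k=2: B_{4}/(4)! × [f^{(3)}(23) − f^{(3)}(7)] = −1/720 × (0.000164379 − 0.00583090) = 7.87017e-06.

S_2 ≈ 45.0274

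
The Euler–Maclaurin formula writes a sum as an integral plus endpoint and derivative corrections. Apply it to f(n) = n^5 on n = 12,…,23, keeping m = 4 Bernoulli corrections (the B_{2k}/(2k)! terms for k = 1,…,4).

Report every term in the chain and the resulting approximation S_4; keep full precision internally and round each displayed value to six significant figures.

∫_12^23 x^5 dx evaluates to 2.41750e+07.
Endpoint term: (f(12) + f(23))/2 = (248832 + 6.43634e+06)/2 = 3.34259e+06.
Integral + boundary = 2.75176e+07.
k=1: B_{2}/(2)! × [f^{(1)}(23) − f^{(1)}(12)] = 1/12 × (1.39920e+06 − 103680) = 107960.
Running total after k=1: 2.76255e+07.
k=2: B_{4}/(4)! × [f^{(3)}(23) − f^{(3)}(12)] = −1/720 × (31740.0 − 8640.00) = -32.0833.
Running total after k=2: 2.76255e+07.
k=3: B_{6}/(6)! × [f^{(5)}(23) − f^{(5)}(12)] = 1/30240 × (120.000 − 120.000) = 0.00000.
Running total after k=3: 2.76255e+07.
k=4: B_{8}/(8)! × [f^{(7)}(23) − f^{(7)}(12)] = −1/1209600 × (0.00000 − 0.00000) = 0.00000.

S_4 ≈ 2.76255e+07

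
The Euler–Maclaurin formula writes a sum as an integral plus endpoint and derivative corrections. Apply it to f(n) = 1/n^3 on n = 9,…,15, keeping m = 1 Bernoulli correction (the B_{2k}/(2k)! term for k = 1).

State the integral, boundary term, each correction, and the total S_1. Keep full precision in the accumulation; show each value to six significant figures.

S_1 ≈ 0.00481780

∫_9^15 1/x^3 dx evaluates to 0.00395062.
Boundary: ½(f(9) + f(15)) = ½(0.00137174 + 0.000296296) = 0.000834019.
So far: 0.00478464.
k=1: B_{2}/(2)! × [f^{(1)}(15) − f^{(1)}(9)] = 1/12 × (-5.92593e-05 − (-0.000457247)) = 3.31657e-05.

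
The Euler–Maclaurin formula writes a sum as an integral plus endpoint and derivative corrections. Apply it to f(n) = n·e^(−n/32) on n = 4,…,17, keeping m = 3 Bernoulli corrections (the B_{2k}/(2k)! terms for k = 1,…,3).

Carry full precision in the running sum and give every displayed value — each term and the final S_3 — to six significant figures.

S_3 ≈ 101.577

∫_4^17 x·e^(−x/32) dx evaluates to 94.8568.
Endpoint term: (f(4) + f(17))/2 = (3.52999 + 9.99378)/2 = 6.76189.
Running total after boundary: 101.619.
k=1: B_{2}/(2)! × [f^{(1)}(17) − f^{(1)}(4)] = 1/12 × (0.275564 − 0.772185) = -0.0413851.
After k=1: 101.577.
k=2: B_{4}/(4)! × [f^{(3)}(17) − f^{(3)}(4)] = −1/720 × (0.00141729 − 0.00247771) = 1.47281e-06.
After k=2: 101.577.
k=3: B_{6}/(6)! × [f^{(5)}(17) − f^{(5)}(4)] = 1/30240 × (2.50534e-06 − 4.10287e-06) = -5.28283e-11.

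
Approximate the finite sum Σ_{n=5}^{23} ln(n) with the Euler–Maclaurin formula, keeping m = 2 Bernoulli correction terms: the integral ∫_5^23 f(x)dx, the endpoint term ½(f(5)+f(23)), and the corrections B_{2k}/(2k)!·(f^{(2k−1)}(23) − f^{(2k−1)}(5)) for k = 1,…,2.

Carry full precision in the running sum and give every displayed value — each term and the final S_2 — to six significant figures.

S_2 ≈ 48.4286

Integral: ∫_5^23 ln(x) dx = 46.0692.
½[f(5) + f(23)] = ½[1.60944 + 3.13549] = 2.37247.
So far: 48.4416.
Order-1 term: 1/12 · (0.0434783 − 0.200000) = -0.0130435.
Partial sum through k=1: 48.4286.
Order-2 term: −1/720 · (0.000164379 − 0.0160000) = 2.19939e-05.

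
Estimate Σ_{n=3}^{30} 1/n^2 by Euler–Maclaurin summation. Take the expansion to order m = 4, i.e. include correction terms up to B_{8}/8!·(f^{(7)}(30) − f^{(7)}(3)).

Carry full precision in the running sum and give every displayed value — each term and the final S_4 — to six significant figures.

Integral: ∫_3^30 1/x^2 dx = 0.300000.
Boundary: ½(f(3) + f(30)) = ½(0.111111 + 0.00111111) = 0.0561111.
So far: 0.356111.
Order-1 term: 1/12 · (-7.40741e-05 − (-0.0740741)) = 0.00616667.
Running total after k=1: 0.362278.
Order-2 term: −1/720 · (-9.87654e-07 − (-0.0987654)) = -0.000137173.
Running total after k=2: 0.362141.
Order-3 term: 1/30240 · (-3.29218e-08 − (-0.329218)) = 1.08868e-05.
Running total after k=3: 0.362151.
Order-4 term: −1/1209600 · (-2.04847e-09 − (-2.04847)) = -1.69351e-06.

S_4 ≈ 0.362150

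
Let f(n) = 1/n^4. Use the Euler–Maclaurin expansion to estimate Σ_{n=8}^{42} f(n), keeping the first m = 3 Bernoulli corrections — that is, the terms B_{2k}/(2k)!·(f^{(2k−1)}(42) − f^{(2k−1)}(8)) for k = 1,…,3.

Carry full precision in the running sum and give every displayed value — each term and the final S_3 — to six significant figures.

Integral: ∫_8^42 1/x^4 dx = 0.000646543.
Boundary: ½(f(8) + f(42)) = ½(0.000244141 + 3.21368e-07) = 0.000122231.
Running total after boundary: 0.000768774.
k=1: B_{2}/(2)! × [f^{(1)}(42) − f^{(1)}(8)] = 1/12 × (-3.06065e-08 − (-0.000122070)) = 1.01700e-05.
After k=1: 0.000778943.
k=2: B_{4}/(4)! × [f^{(3)}(42) − f^{(3)}(8)] = −1/720 × (-5.20519e-10 − (-5.72205e-05)) = -7.94721e-08.
After k=2: 0.000778864.
k=3: B_{6}/(6)! × [f^{(5)}(42) − f^{(5)}(8)] = 1/30240 × (-1.65244e-11 − (-5.00679e-05)) = 1.65568e-09.

S_3 ≈ 0.000778866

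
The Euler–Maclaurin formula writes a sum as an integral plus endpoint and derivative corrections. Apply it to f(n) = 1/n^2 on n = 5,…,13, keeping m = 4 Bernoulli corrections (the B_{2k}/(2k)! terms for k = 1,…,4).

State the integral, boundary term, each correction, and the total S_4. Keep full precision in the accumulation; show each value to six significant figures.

The integral term ∫_5^13 1/x^2 dx = 0.123077.
½[f(5) + f(13)] = ½[0.0400000 + 0.00591716] = 0.0229586.
Integral + boundary = 0.146036.
Order-1 term: 1/12 · (-0.000910332 − (-0.0160000)) = 0.00125747.
Partial sum through k=1: 0.147293.
Order-2 term: −1/720 · (-6.46390e-05 − (-0.00768000)) = -1.05769e-05.
Partial sum through k=2: 0.147282.
Order-3 term: 1/30240 · (-1.14744e-05 − (-0.00921600)) = 3.04382e-07.
Partial sum through k=3: 0.147283.
Order-4 term: −1/1209600 · (-3.80216e-06 − (-0.0206438)) = -1.70635e-08.

S_4 ≈ 0.147283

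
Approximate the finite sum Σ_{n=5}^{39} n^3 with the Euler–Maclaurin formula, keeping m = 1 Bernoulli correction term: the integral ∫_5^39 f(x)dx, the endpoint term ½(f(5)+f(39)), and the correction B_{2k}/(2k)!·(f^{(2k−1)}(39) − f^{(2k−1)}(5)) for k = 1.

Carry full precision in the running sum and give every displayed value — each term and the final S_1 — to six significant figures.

S_1 ≈ 608300

Integral: ∫_5^39 x^3 dx = 578204.
Boundary: ½(f(5) + f(39)) = ½(125.000 + 59319.0) = 29722.0.
Integral + boundary = 607926.
k=1: B_{2}/(2)! × [f^{(1)}(39) − f^{(1)}(5)] = 1/12 × (4563.00 − 75.0000) = 374.000.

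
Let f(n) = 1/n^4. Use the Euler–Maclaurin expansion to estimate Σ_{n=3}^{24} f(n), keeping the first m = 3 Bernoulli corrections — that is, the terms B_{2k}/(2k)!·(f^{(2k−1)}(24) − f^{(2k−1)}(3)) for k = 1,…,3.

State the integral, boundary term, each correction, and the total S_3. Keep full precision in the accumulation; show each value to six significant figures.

S_3 ≈ 0.0198027

∫_3^24 1/x^4 dx evaluates to 0.0123216.
Boundary: ½(f(3) + f(24)) = ½(0.0123457 + 3.01408e-06) = 0.00617435.
Integral + boundary = 0.0184959.
Order-1 term: 1/12 · (-5.02347e-07 − (-0.0164609)) = 0.00137170.
Partial sum through k=1: 0.0198676.
Order-2 term: −1/720 · (-2.61639e-08 − (-0.0548697)) = -7.62079e-05.
Partial sum through k=2: 0.0197914.
Order-3 term: 1/30240 · (-2.54371e-09 − (-0.341411)) = 1.12901e-05.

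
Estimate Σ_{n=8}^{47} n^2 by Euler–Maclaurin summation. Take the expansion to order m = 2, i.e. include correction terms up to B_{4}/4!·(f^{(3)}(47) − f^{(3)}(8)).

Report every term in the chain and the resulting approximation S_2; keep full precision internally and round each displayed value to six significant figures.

S_2 ≈ 35580.0

The integral term ∫_8^47 x^2 dx = 34437.0.
Boundary: ½(f(8) + f(47)) = ½(64.0000 + 2209.00) = 1136.50.
Integral + boundary = 35573.5.
Order-1 term: 1/12 · (94.0000 − 16.0000) = 6.50000.
Running total after k=1: 35580.0.
Order-2 term: −1/720 · (0.00000 − 0.00000) = 0.00000.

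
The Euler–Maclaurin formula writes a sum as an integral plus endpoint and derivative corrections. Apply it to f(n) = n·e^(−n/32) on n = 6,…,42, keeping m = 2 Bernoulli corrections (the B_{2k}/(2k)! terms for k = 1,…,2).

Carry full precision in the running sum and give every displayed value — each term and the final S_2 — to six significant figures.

S_2 ≈ 378.837

∫_6^42 x·e^(−x/32) dx evaluates to 370.761.
Boundary: ½(f(6) + f(42)) = ½(4.97417 + 11.3041) = 8.13916.
Running total after boundary: 378.900.
Correction k=1: B_{2}/2! · (f^{(1)}(42) − f^{(1)}(6)) = 1/12 · (-0.0841082 − 0.673586) = -0.0631412.
Partial sum through k=1: 378.837.
Correction k=2: B_{4}/4! · (f^{(3)}(42) − f^{(3)}(6)) = −1/720 · (0.000443540 − 0.00227700) = 2.54647e-06.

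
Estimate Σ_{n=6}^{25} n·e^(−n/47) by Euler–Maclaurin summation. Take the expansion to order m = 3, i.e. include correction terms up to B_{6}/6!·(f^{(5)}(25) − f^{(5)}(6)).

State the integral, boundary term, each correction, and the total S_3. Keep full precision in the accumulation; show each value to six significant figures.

S_3 ≈ 214.375

∫_6^25 x·e^(−x/47) dx evaluates to 204.432.
½[f(6) + f(25)] = ½[5.28092 + 14.6870] = 9.98395.
Running total after boundary: 214.416.
Correction k=1: B_{2}/2! · (f^{(1)}(25) − f^{(1)}(6)) = 1/12 · (0.274990 − 0.767793) = -0.0410669.
After k=1: 214.375.
Correction k=2: B_{4}/4! · (f^{(3)}(25) − f^{(3)}(6)) = −1/720 · (0.000656382 − 0.00114445) = 6.77878e-07.
After k=2: 214.375.
Correction k=3: B_{6}/6! · (f^{(5)}(25) − f^{(5)}(6)) = 1/30240 · (5.37926e-07 − 8.78829e-07) = -1.12733e-11.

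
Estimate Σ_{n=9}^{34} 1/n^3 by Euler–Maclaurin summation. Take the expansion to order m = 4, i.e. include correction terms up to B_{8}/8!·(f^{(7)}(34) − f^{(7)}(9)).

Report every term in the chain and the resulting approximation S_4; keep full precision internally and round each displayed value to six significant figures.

∫_9^34 1/x^3 dx evaluates to 0.00574031.
Endpoint term: (f(9) + f(34))/2 = (0.00137174 + 2.54427e-05)/2 = 0.000698592.
Integral + boundary = 0.00643891.
Order-1 term: 1/12 · (-2.24494e-06 − (-0.000457247)) = 3.79169e-05.
Partial sum through k=1: 0.00647682.
Order-2 term: −1/720 · (-3.88399e-08 − (-0.000112901)) = -1.56752e-07.
Partial sum through k=2: 0.00647667.
Order-3 term: 1/30240 · (-1.41114e-09 − (-5.85410e-05)) = 1.93583e-09.
Partial sum through k=3: 0.00647667.
Order-4 term: −1/1209600 · (-8.78909e-11 − (-5.20365e-05)) = -4.30195e-11.

S_4 ≈ 0.00647667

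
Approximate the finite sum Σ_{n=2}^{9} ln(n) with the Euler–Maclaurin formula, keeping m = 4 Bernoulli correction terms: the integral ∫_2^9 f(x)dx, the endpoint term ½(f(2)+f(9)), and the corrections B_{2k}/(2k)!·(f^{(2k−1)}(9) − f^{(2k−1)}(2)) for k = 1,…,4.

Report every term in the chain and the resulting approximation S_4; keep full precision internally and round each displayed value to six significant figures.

S_4 ≈ 12.8018

Integral: ∫_2^9 ln(x) dx = 11.3887.
Endpoint term: (f(2) + f(9))/2 = (0.693147 + 2.19722)/2 = 1.44519.
So far: 12.8339.
Order-1 term: 1/12 · (0.111111 − 0.500000) = -0.0324074.
After k=1: 12.8015.
Order-2 term: −1/720 · (0.00274348 − 0.250000) = 0.000343412.
After k=2: 12.8018.
Order-3 term: 1/30240 · (0.000406442 − 0.750000) = -2.47881e-05.
After k=3: 12.8018.
Order-4 term: −1/1209600 · (0.000150534 − 5.62500) = 4.65017e-06.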